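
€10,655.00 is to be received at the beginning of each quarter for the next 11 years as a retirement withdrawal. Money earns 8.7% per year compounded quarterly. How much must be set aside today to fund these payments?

€306,328.80

This is an annuity due: 44 payments of €10,655.00 at the beginning of each quarter.
Periodic rate r = 0.087/4 per quarter; n is counted in quarters.
PV = PMT × [(1 − (1+r)^−n)/r] × (1+r) = 10,655 × [1 − (1+r)^−44] / r × (1+r) = €306,328.80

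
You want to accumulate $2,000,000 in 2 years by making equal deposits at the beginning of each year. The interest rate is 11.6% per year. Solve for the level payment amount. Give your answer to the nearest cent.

Level annuity due; solve FV = PMT × [((1+r)^n − 1)/r] × (1+r) for PMT.
Periodic rate r = 0.116 per year.
With n = 2: PMT = 2,000,000 / ([((1+r)^n − 1)/r] × (1+r)) = $846,935.11

$846,935.11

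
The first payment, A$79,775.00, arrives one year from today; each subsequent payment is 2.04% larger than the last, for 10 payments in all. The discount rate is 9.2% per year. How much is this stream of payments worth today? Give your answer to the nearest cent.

A$548,676.89

Periodic rate r = 0.092 per year.
Growing ordinary annuity: PV = PMT₁ × [1 − ((1+g)/(1+r))^n] / (r − g) = 79,775 × [1 − ((1+0.0204)/(1+r))^10] / (r − 0.0204) = A$548,676.89.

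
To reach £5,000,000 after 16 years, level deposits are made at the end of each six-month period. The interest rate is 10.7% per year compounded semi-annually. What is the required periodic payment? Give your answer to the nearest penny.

£62,204.11

Level ordinary annuity; solve FV = PMT × [((1+r)^n − 1)/r] for PMT.
Periodic rate r = 0.107/2 per half-year; n is counted in half-years.
With n = 32: PMT = 5,000,000 / ([((1+r)^n − 1)/r]) = £62,204.11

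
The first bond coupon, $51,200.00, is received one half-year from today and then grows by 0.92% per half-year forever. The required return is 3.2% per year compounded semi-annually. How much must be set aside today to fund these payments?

Periodic rate r = 0.032/2 per half-year.
Growing perpetuity (Gordon): PV = PMT₁ / (r − g) = 51,200 / (r − 0.0092) = $7,529,411.76.

$7,529,411.76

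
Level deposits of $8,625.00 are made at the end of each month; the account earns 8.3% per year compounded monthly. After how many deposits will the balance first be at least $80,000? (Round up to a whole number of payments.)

10 payments

Periodic rate r = 0.083/12 per month; n is counted in months.
Ordinary annuity FV: 80,000 = 8,625 × [((1+r)^n − 1)/r].
(1+r)^n = 1 + 80,000 × r / 8,625, so n = ln(1 + 80,000·r/8,625) / ln(1+r) = 9.02.
Round up to a whole number of payments: n = 10.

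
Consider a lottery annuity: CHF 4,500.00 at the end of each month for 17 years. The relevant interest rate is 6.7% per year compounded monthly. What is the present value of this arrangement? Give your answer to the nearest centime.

This is an ordinary annuity: 204 payments of CHF 4,500.00 at the end of each month.
Periodic rate r = 0.067/12 per month; n is counted in months.
PV = PMT × [(1 − (1+r)^−n)/r] = 4,500 × [1 − (1+r)^−204] / r = CHF 547,128.98

CHF 547,128.98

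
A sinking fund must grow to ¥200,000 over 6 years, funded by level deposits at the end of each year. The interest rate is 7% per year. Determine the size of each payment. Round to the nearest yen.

¥27,959

Level ordinary annuity; solve FV = PMT × [((1+r)^n − 1)/r] for PMT.
Periodic rate r = 0.07 per year.
With n = 6: PMT = 200,000 / ([((1+r)^n − 1)/r]) = ¥27,959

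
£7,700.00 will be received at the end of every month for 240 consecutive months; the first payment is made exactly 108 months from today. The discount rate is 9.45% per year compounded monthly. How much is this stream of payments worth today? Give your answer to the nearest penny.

£358,114.97

Ordinary annuity of 240 payments, first payment at period 108.
Periodic rate r = 0.0945/12 per month; n is counted in months.
The ordinary-annuity PV formula values the stream one period before the first payment (period 107); discount that back 107 periods:
PV₀ = 7,700 × [1 − (1+r)^−240] / r × (1+r)^−107 = £358,114.97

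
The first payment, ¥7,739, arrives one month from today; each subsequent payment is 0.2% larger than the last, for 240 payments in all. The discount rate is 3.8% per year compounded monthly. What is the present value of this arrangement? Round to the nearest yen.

¥1,616,373

Periodic rate r = 0.038/12 per month; n is counted in months.
Growing ordinary annuity: PV = PMT₁ × [1 − ((1+g)/(1+r))^n] / (r − g) = 7,739 × [1 − ((1+0.002)/(1+r))^240] / (r − 0.002) = ¥1,616,373.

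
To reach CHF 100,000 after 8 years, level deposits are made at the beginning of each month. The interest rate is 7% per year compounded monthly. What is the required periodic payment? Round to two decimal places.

CHF 775.51

Level annuity due; solve FV = PMT × [((1+r)^n − 1)/r] × (1+r) for PMT.
Periodic rate r = 0.07/12 per month; n is counted in months.
With n = 96: PMT = 100,000 / ([((1+r)^n − 1)/r] × (1+r)) = CHF 775.51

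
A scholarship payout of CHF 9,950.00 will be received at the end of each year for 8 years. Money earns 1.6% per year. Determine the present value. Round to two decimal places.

CHF 74,161.51

This is an ordinary annuity: 8 payments of CHF 9,950.00 at the end of each year.
Periodic rate r = 0.016 per year.
PV = PMT × [(1 − (1+r)^−n)/r] = 9,950 × [1 − (1+r)^−8] / r = CHF 74,161.51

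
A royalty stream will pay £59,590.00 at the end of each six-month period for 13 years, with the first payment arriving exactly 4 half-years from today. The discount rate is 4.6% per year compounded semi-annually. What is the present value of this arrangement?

Ordinary annuity of 26 payments, first payment at period 4.
Periodic rate r = 0.046/2 per half-year; n is counted in half-years.
The ordinary-annuity PV formula values the stream one period before the first payment (period 3); discount that back 3 periods:
PV₀ = 59,590 × [1 − (1+r)^−26] / r × (1+r)^−3 = £1,080,180.66

£1,080,180.66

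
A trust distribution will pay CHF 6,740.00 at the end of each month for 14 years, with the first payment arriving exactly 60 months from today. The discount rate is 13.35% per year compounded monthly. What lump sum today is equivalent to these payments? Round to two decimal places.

CHF 266,243.44

Ordinary annuity of 168 payments, first payment at period 60.
Periodic rate r = 0.1335/12 per month; n is counted in months.
The ordinary-annuity PV formula values the stream one period before the first payment (period 59); discount that back 59 periods:
PV₀ = 6,740 × [1 − (1+r)^−168] / r × (1+r)^−59 = CHF 266,243.44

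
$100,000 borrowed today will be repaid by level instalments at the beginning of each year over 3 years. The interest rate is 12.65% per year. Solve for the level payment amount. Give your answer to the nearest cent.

$37,373.04

Level annuity due; solve PV = PMT × [(1 − (1+r)^−n)/r] × (1+r) for PMT.
Periodic rate r = 0.1265 per year.
With n = 3: PMT = 100,000 / ([(1 − (1+r)^−n)/r] × (1+r)) = $37,373.04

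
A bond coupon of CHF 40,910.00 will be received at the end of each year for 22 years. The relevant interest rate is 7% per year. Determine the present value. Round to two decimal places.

This is an ordinary annuity: 22 payments of CHF 40,910.00 at the end of each year.
Periodic rate r = 0.07 per year.
PV = PMT × [(1 − (1+r)^−n)/r] = 40,910 × [1 − (1+r)^−22] / r = CHF 452,515.35

CHF 452,515.35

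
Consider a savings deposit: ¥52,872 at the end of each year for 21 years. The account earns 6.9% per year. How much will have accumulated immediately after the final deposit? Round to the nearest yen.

This is an ordinary annuity: 21 deposits of ¥52,872 at the end of each year.
Periodic rate r = 0.069 per year.
FV = PMT × [((1+r)^n − 1)/r] = 52,872 × [(1+r)^21 − 1] / r = ¥2,344,800

¥2,344,800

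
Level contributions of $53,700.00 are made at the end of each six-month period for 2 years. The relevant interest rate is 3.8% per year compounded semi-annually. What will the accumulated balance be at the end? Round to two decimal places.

This is an ordinary annuity: 4 deposits of $53,700.00 at the end of each six-month period.
Periodic rate r = 0.038/2 per half-year; n is counted in half-years.
FV = PMT × [((1+r)^n − 1)/r] = 53,700 × [(1+r)^4 − 1] / r = $220,999.71

$220,999.71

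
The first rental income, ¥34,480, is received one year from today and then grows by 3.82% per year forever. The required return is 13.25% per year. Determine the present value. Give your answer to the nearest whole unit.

Periodic rate r = 0.1325 per year.
Growing perpetuity (Gordon): PV = PMT₁ / (r − g) = 34,480 / (r − 0.0382) = ¥365,642.

¥365,642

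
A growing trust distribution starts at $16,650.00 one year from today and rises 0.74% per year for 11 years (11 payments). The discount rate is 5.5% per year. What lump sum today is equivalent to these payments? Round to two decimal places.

Periodic rate r = 0.055 per year.
Growing ordinary annuity: PV = PMT₁ × [1 − ((1+g)/(1+r))^n] / (r − g) = 16,650 × [1 − ((1+0.0074)/(1+r))^11] / (r − 0.0074) = $139,290.14.

$139,290.14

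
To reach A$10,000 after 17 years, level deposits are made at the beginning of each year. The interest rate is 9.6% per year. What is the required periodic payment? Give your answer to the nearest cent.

Level annuity due; solve FV = PMT × [((1+r)^n − 1)/r] × (1+r) for PMT.
Periodic rate r = 0.096 per year.
With n = 17: PMT = 10,000 / ([((1+r)^n − 1)/r] × (1+r)) = A$233.52

A$233.52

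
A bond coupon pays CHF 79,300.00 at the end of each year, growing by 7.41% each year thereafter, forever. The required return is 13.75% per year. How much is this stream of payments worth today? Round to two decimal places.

CHF 1,250,788.64

Periodic rate r = 0.1375 per year.
Growing perpetuity (Gordon): PV = PMT₁ / (r − g) = 79,300 / (r − 0.0741) = CHF 1,250,788.64.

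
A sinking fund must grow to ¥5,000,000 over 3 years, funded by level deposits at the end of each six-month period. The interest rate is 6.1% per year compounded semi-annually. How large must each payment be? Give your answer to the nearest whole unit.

¥772,018

Level ordinary annuity; solve FV = PMT × [((1+r)^n − 1)/r] for PMT.
Periodic rate r = 0.061/2 per half-year; n is counted in half-years.
With n = 6: PMT = 5,000,000 / ([((1+r)^n − 1)/r]) = ¥772,018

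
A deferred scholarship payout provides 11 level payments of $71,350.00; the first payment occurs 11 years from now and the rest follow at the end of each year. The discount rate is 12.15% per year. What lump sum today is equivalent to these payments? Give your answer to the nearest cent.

$133,714.22

Ordinary annuity of 11 payments, first payment at period 11.
Periodic rate r = 0.1215 per year.
The ordinary-annuity PV formula values the stream one period before the first payment (period 10); discount that back 10 periods:
PV₀ = 71,350 × [1 − (1+r)^−11] / r × (1+r)^−10 = $133,714.22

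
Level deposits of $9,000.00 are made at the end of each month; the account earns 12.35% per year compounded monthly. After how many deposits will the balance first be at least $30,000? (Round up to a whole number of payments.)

4 payments

Periodic rate r = 0.1235/12 per month; n is counted in months.
Ordinary annuity FV: 30,000 = 9,000 × [((1+r)^n − 1)/r].
(1+r)^n = 1 + 30,000 × r / 9,000, so n = ln(1 + 30,000·r/9,000) / ln(1+r) = 3.29.
Round up to a whole number of payments: n = 4.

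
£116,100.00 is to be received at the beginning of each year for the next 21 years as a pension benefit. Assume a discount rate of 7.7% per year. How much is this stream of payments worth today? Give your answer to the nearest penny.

This is an annuity due: 21 payments of £116,100.00 at the beginning of each year.
Periodic rate r = 0.077 per year.
PV = PMT × [(1 − (1+r)^−n)/r] × (1+r) = 116,100 × [1 − (1+r)^−21] / r × (1+r) = £1,281,891.17

£1,281,891.17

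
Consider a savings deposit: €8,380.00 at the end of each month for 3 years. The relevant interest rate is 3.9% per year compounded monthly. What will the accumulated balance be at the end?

This is an ordinary annuity: 36 deposits of €8,380.00 at the end of each month.
Periodic rate r = 0.039/12 per month; n is counted in months.
FV = PMT × [((1+r)^n − 1)/r] = 8,380 × [(1+r)^36 − 1] / r = €319,487.34

€319,487.34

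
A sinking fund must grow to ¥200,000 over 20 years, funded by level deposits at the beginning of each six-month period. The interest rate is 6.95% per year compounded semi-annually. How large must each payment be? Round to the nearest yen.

Level annuity due; solve FV = PMT × [((1+r)^n − 1)/r] × (1+r) for PMT.
Periodic rate r = 0.0695/2 per half-year; n is counted in half-years.
With n = 40: PMT = 200,000 / ([((1+r)^n − 1)/r] × (1+r)) = ¥2,299

¥2,299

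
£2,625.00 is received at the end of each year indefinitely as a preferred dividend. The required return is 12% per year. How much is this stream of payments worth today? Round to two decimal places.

£21,875.00

Periodic rate r = 0.12 per year.
Level perpetuity: PV = PMT / r = 2,625 / (0.12) = £21,875.00.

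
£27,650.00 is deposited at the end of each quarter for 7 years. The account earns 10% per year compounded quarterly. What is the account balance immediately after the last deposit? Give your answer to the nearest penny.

This is an ordinary annuity: 28 deposits of £27,650.00 at the end of each quarter.
Periodic rate r = 0.1/4 per quarter; n is counted in quarters.
FV = PMT × [((1+r)^n − 1)/r] = 27,650 × [(1+r)^28 − 1] / r = £1,102,123.49

£1,102,123.49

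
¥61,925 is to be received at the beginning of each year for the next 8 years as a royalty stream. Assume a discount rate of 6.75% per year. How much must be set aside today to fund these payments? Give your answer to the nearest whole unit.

¥398,585

This is an annuity due: 8 payments of ¥61,925 at the beginning of each year.
Periodic rate r = 0.0675 per year.
PV = PMT × [(1 − (1+r)^−n)/r] × (1+r) = 61,925 × [1 − (1+r)^−8] / r × (1+r) = ¥398,585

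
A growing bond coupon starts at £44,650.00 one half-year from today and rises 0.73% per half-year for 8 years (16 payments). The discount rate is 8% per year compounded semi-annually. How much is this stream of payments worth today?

Periodic rate r = 0.08/2 per half-year; n is counted in half-years.
Growing ordinary annuity: PV = PMT₁ × [1 − ((1+g)/(1+r))^n] / (r − g) = 44,650 × [1 − ((1+0.0073)/(1+r))^16] / (r − 0.0073) = £546,447.72.

£546,447.72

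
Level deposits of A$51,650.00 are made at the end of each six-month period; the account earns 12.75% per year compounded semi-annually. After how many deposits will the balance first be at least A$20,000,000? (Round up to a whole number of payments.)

Periodic rate r = 0.1275/2 per half-year; n is counted in half-years.
Ordinary annuity FV: 20,000,000 = 51,650 × [((1+r)^n − 1)/r].
(1+r)^n = 1 + 20,000,000 × r / 51,650, so n = ln(1 + 20,000,000·r/51,650) / ln(1+r) = 52.52.
Round up to a whole number of payments: n = 53.

53 payments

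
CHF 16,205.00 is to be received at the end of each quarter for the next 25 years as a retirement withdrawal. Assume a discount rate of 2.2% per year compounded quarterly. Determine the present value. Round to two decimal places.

CHF 1,243,896.05

This is an ordinary annuity: 100 payments of CHF 16,205.00 at the end of each quarter.
Periodic rate r = 0.022/4 per quarter; n is counted in quarters.
PV = PMT × [(1 − (1+r)^−n)/r] = 16,205 × [1 − (1+r)^−100] / r = CHF 1,243,896.05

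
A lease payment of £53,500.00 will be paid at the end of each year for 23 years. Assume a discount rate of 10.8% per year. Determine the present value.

This is an ordinary annuity: 23 payments of £53,500.00 at the end of each year.
Periodic rate r = 0.108 per year.
PV = PMT × [(1 − (1+r)^−n)/r] = 53,500 × [1 − (1+r)^−23] / r = £448,541.30

£448,541.30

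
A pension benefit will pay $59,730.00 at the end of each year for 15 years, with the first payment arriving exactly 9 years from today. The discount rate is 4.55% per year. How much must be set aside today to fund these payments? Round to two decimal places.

Ordinary annuity of 15 payments, first payment at period 9.
Periodic rate r = 0.0455 per year.
The ordinary-annuity PV formula values the stream one period before the first payment (period 8); discount that back 8 periods:
PV₀ = 59,730 × [1 − (1+r)^−15] / r × (1+r)^−8 = $447,810.76

$447,810.76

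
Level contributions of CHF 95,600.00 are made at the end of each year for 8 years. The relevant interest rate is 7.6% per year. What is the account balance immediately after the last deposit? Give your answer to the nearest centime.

CHF 1,002,282.36

This is an ordinary annuity: 8 deposits of CHF 95,600.00 at the end of each year.
Periodic rate r = 0.076 per year.
FV = PMT × [((1+r)^n − 1)/r] = 95,600 × [(1+r)^8 − 1] / r = CHF 1,002,282.36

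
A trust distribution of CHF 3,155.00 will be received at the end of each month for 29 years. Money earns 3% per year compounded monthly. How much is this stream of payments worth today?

This is an ordinary annuity: 348 payments of CHF 3,155.00 at the end of each month.
Periodic rate r = 0.03/12 per month; n is counted in months.
PV = PMT × [(1 − (1+r)^−n)/r] = 3,155 × [1 − (1+r)^−348] / r = CHF 732,708.81

CHF 732,708.81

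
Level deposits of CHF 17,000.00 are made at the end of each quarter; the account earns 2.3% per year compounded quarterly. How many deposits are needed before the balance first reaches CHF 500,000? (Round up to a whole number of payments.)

Periodic rate r = 0.023/4 per quarter; n is counted in quarters.
Ordinary annuity FV: 500,000 = 17,000 × [((1+r)^n − 1)/r].
(1+r)^n = 1 + 500,000 × r / 17,000, so n = ln(1 + 500,000·r/17,000) / ln(1+r) = 27.25.
Round up to a whole number of payments: n = 28.

28 payments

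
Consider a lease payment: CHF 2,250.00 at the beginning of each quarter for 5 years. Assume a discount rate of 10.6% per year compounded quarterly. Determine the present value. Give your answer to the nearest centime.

This is an annuity due: 20 payments of CHF 2,250.00 at the beginning of each quarter.
Periodic rate r = 0.106/4 per quarter; n is counted in quarters.
PV = PMT × [(1 − (1+r)^−n)/r] × (1+r) = 2,250 × [1 − (1+r)^−20] / r × (1+r) = CHF 35,500.17

CHF 35,500.17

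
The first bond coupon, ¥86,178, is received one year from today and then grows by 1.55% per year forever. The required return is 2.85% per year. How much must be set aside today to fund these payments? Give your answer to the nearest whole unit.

¥6,629,077

Periodic rate r = 0.0285 per year.
Growing perpetuity (Gordon): PV = PMT₁ / (r − g) = 86,178 / (r − 0.0155) = ¥6,629,077.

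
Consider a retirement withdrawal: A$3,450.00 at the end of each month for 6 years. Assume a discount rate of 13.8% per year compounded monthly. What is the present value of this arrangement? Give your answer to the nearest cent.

A$168,302.54

This is an ordinary annuity: 72 payments of A$3,450.00 at the end of each month.
Periodic rate r = 0.138/12 per month; n is counted in months.
PV = PMT × [(1 − (1+r)^−n)/r] = 3,450 × [1 − (1+r)^−72] / r = A$168,302.54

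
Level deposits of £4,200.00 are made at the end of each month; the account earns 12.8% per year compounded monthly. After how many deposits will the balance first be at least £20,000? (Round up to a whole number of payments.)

Periodic rate r = 0.128/12 per month; n is counted in months.
Ordinary annuity FV: 20,000 = 4,200 × [((1+r)^n − 1)/r].
(1+r)^n = 1 + 20,000 × r / 4,200, so n = ln(1 + 20,000·r/4,200) / ln(1+r) = 4.67.
Round up to a whole number of payments: n = 5.

5 payments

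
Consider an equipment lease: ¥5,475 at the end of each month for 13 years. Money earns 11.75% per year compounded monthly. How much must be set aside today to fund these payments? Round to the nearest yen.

¥436,865

This is an ordinary annuity: 156 payments of ¥5,475 at the end of each month.
Periodic rate r = 0.1175/12 per month; n is counted in months.
PV = PMT × [(1 − (1+r)^−n)/r] = 5,475 × [1 − (1+r)^−156] / r = ¥436,865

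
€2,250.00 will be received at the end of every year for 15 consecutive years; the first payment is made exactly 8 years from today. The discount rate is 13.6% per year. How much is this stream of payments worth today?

€5,775.60

Ordinary annuity of 15 payments, first payment at period 8.
Periodic rate r = 0.136 per year.
The ordinary-annuity PV formula values the stream one period before the first payment (period 7); discount that back 7 periods:
PV₀ = 2,250 × [1 − (1+r)^−15] / r × (1+r)^−7 = €5,775.60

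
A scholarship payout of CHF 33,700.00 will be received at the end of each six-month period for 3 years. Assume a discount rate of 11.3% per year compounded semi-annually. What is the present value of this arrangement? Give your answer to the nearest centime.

This is an ordinary annuity: 6 payments of CHF 33,700.00 at the end of each six-month period.
Periodic rate r = 0.113/2 per half-year; n is counted in half-years.
PV = PMT × [(1 − (1+r)^−n)/r] = 33,700 × [1 − (1+r)^−6] / r = CHF 167,551.88

CHF 167,551.88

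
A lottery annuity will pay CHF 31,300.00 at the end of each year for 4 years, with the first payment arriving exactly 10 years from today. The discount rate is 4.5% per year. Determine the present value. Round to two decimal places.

Ordinary annuity of 4 payments, first payment at period 10.
Periodic rate r = 0.045 per year.
The ordinary-annuity PV formula values the stream one period before the first payment (period 9); discount that back 9 periods:
PV₀ = 31,300 × [1 − (1+r)^−4] / r × (1+r)^−9 = CHF 75,560.14

CHF 75,560.14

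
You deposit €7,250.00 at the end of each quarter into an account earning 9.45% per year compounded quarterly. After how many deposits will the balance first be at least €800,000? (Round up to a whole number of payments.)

Periodic rate r = 0.0945/4 per quarter; n is counted in quarters.
Ordinary annuity FV: 800,000 = 7,250 × [((1+r)^n − 1)/r].
(1+r)^n = 1 + 800,000 × r / 7,250, so n = ln(1 + 800,000·r/7,250) / ln(1+r) = 54.94.
Round up to a whole number of payments: n = 55.

55 payments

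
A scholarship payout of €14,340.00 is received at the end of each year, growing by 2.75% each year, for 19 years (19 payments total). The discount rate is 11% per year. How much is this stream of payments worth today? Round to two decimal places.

€133,748.73

Periodic rate r = 0.11 per year.
Growing ordinary annuity: PV = PMT₁ × [1 − ((1+g)/(1+r))^n] / (r − g) = 14,340 × [1 − ((1+0.0275)/(1+r))^19] / (r − 0.0275) = €133,748.73.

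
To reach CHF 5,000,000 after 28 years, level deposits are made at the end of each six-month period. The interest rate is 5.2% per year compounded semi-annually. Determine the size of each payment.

Level ordinary annuity; solve FV = PMT × [((1+r)^n − 1)/r] for PMT.
Periodic rate r = 0.052/2 per half-year; n is counted in half-years.
With n = 56: PMT = 5,000,000 / ([((1+r)^n − 1)/r]) = CHF 40,502.10

CHF 40,502.10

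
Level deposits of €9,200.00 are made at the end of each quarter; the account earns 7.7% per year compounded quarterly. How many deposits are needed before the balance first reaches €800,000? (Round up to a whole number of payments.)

52 payments

Periodic rate r = 0.077/4 per quarter; n is counted in quarters.
Ordinary annuity FV: 800,000 = 9,200 × [((1+r)^n − 1)/r].
(1+r)^n = 1 + 800,000 × r / 9,200, so n = ln(1 + 800,000·r/9,200) / ln(1+r) = 51.58.
Round up to a whole number of payments: n = 52.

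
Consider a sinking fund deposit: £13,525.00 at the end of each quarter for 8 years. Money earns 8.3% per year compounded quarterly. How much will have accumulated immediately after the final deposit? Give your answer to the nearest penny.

This is an ordinary annuity: 32 deposits of £13,525.00 at the end of each quarter.
Periodic rate r = 0.083/4 per quarter; n is counted in quarters.
FV = PMT × [((1+r)^n − 1)/r] = 13,525 × [(1+r)^32 − 1] / r = £605,784.31

£605,784.31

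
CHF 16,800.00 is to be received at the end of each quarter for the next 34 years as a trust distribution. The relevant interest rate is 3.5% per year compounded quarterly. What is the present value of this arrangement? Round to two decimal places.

CHF 1,332,863.96

This is an ordinary annuity: 136 payments of CHF 16,800.00 at the end of each quarter.
Periodic rate r = 0.035/4 per quarter; n is counted in quarters.
PV = PMT × [(1 − (1+r)^−n)/r] = 16,800 × [1 − (1+r)^−136] / r = CHF 1,332,863.96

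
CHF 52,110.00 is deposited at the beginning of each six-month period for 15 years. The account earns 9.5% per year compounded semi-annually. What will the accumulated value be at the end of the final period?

This is an annuity due: 30 deposits of CHF 52,110.00 at the beginning of each six-month period.
Periodic rate r = 0.095/2 per half-year; n is counted in half-years.
FV = PMT × [((1+r)^n − 1)/r] × (1+r) = 52,110 × [(1+r)^30 − 1] / r × (1+r) = CHF 3,474,673.61

CHF 3,474,673.61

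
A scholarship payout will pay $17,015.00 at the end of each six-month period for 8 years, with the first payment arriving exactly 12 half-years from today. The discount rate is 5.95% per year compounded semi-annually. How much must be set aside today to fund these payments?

$155,110.18

Ordinary annuity of 16 payments, first payment at period 12.
Periodic rate r = 0.0595/2 per half-year; n is counted in half-years.
The ordinary-annuity PV formula values the stream one period before the first payment (period 11); discount that back 11 periods:
PV₀ = 17,015 × [1 − (1+r)^−16] / r × (1+r)^−11 = $155,110.18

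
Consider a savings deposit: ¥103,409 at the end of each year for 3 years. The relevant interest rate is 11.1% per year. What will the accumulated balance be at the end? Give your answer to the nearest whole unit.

This is an ordinary annuity: 3 deposits of ¥103,409 at the end of each year.
Periodic rate r = 0.111 per year.
FV = PMT × [((1+r)^n − 1)/r] = 103,409 × [(1+r)^3 − 1] / r = ¥345,936

¥345,936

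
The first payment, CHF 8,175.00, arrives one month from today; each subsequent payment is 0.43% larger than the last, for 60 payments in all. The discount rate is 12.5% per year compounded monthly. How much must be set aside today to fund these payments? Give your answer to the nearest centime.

Periodic rate r = 0.125/12 per month; n is counted in months.
Growing ordinary annuity: PV = PMT₁ × [1 − ((1+g)/(1+r))^n] / (r − g) = 8,175 × [1 − ((1+0.0043)/(1+r))^60] / (r − 0.0043) = CHF 408,079.12.

CHF 408,079.12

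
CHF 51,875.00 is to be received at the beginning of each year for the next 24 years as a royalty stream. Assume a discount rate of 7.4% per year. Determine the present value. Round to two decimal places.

CHF 617,173.49

This is an annuity due: 24 payments of CHF 51,875.00 at the beginning of each year.
Periodic rate r = 0.074 per year.
PV = PMT × [(1 − (1+r)^−n)/r] × (1+r) = 51,875 × [1 − (1+r)^−24] / r × (1+r) = CHF 617,173.49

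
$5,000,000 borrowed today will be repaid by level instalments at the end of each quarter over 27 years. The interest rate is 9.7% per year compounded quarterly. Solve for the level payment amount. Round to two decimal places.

Level ordinary annuity; solve PV = PMT × [(1 − (1+r)^−n)/r] for PMT.
Periodic rate r = 0.097/4 per quarter; n is counted in quarters.
With n = 108: PMT = 5,000,000 / ([(1 − (1+r)^−n)/r]) = $131,107.89

$131,107.89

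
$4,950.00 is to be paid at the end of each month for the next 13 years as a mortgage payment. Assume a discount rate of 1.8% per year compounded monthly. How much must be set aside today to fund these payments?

$688,048.11

This is an ordinary annuity: 156 payments of $4,950.00 at the end of each month.
Periodic rate r = 0.018/12 per month; n is counted in months.
PV = PMT × [(1 − (1+r)^−n)/r] = 4,950 × [1 − (1+r)^−156] / r = $688,048.11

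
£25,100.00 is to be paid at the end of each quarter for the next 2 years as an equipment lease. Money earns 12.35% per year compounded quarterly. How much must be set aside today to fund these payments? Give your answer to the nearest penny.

£175,545.73

This is an ordinary annuity: 8 payments of £25,100.00 at the end of each quarter.
Periodic rate r = 0.1235/4 per quarter; n is counted in quarters.
PV = PMT × [(1 − (1+r)^−n)/r] = 25,100 × [1 − (1+r)^−8] / r = £175,545.73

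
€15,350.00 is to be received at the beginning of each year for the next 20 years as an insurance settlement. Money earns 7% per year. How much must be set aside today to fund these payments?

This is an annuity due: 20 payments of €15,350.00 at the beginning of each year.
Periodic rate r = 0.07 per year.
PV = PMT × [(1 − (1+r)^−n)/r] × (1+r) = 15,350 × [1 − (1+r)^−20] / r × (1+r) = €174,001.39

€174,001.39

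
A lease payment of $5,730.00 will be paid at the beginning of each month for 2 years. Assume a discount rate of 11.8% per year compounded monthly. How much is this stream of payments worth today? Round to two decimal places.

This is an annuity due: 24 payments of $5,730.00 at the beginning of each month.
Periodic rate r = 0.118/12 per month; n is counted in months.
PV = PMT × [(1 − (1+r)^−n)/r] × (1+r) = 5,730 × [1 − (1+r)^−24] / r × (1+r) = $123,165.80

$123,165.80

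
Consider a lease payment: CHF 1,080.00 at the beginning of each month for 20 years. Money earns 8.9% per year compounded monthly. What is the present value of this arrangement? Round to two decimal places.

CHF 121,796.07

This is an annuity due: 240 payments of CHF 1,080.00 at the beginning of each month.
Periodic rate r = 0.089/12 per month; n is counted in months.
PV = PMT × [(1 − (1+r)^−n)/r] × (1+r) = 1,080 × [1 − (1+r)^−240] / r × (1+r) = CHF 121,796.07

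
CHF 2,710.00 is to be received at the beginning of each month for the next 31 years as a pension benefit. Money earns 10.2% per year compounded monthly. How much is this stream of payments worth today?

CHF 307,736.34

This is an annuity due: 372 payments of CHF 2,710.00 at the beginning of each month.
Periodic rate r = 0.102/12 per month; n is counted in months.
PV = PMT × [(1 − (1+r)^−n)/r] × (1+r) = 2,710 × [1 − (1+r)^−372] / r × (1+r) = CHF 307,736.34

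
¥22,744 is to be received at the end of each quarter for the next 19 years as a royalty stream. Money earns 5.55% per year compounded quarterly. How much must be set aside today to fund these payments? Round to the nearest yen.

This is an ordinary annuity: 76 payments of ¥22,744 at the end of each quarter.
Periodic rate r = 0.0555/4 per quarter; n is counted in quarters.
PV = PMT × [(1 − (1+r)^−n)/r] = 22,744 × [1 − (1+r)^−76] / r = ¥1,064,008

¥1,064,008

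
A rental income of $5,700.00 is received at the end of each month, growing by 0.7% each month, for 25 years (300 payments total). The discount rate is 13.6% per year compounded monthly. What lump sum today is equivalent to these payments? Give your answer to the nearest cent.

Periodic rate r = 0.136/12 per month; n is counted in months.
Growing ordinary annuity: PV = PMT₁ × [1 − ((1+g)/(1+r))^n] / (r − g) = 5,700 × [1 − ((1+0.007)/(1+r))^300] / (r − 0.007) = $952,642.98.

$952,642.98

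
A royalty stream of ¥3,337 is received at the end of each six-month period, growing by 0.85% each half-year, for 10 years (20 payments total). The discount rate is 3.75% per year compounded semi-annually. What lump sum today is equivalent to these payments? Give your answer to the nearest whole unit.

¥59,612

Periodic rate r = 0.0375/2 per half-year; n is counted in half-years.
Growing ordinary annuity: PV = PMT₁ × [1 − ((1+g)/(1+r))^n] / (r − g) = 3,337 × [1 − ((1+0.0085)/(1+r))^20] / (r − 0.0085) = ¥59,612.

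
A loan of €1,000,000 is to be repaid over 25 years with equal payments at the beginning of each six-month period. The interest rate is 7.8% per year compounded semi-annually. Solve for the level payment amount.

Level annuity due; solve PV = PMT × [(1 − (1+r)^−n)/r] × (1+r) for PMT.
Periodic rate r = 0.078/2 per half-year; n is counted in half-years.
With n = 50: PMT = 1,000,000 / ([(1 − (1+r)^−n)/r] × (1+r)) = €44,038.17

€44,038.17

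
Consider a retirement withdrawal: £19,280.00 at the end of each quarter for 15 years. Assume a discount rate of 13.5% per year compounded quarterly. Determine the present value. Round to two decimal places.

This is an ordinary annuity: 60 payments of £19,280.00 at the end of each quarter.
Periodic rate r = 0.135/4 per quarter; n is counted in quarters.
PV = PMT × [(1 − (1+r)^−n)/r] = 19,280 × [1 − (1+r)^−60] / r = £493,293.86

£493,293.86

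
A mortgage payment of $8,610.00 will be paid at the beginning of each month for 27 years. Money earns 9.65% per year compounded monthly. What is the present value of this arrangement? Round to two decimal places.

This is an annuity due: 324 payments of $8,610.00 at the beginning of each month.
Periodic rate r = 0.0965/12 per month; n is counted in months.
PV = PMT × [(1 − (1+r)^−n)/r] × (1+r) = 8,610 × [1 − (1+r)^−324] / r × (1+r) = $998,725.92

$998,725.92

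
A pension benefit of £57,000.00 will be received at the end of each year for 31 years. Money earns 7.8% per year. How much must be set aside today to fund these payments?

This is an ordinary annuity: 31 payments of £57,000.00 at the end of each year.
Periodic rate r = 0.078 per year.
PV = PMT × [(1 − (1+r)^−n)/r] = 57,000 × [1 − (1+r)^−31] / r = £659,549.77

£659,549.77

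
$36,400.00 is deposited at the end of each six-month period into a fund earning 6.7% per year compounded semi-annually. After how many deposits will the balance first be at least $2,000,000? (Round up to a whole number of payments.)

32 payments

Periodic rate r = 0.067/2 per half-year; n is counted in half-years.
Ordinary annuity FV: 2,000,000 = 36,400 × [((1+r)^n − 1)/r].
(1+r)^n = 1 + 2,000,000 × r / 36,400, so n = ln(1 + 2,000,000·r/36,400) / ln(1+r) = 31.68.
Round up to a whole number of payments: n = 32.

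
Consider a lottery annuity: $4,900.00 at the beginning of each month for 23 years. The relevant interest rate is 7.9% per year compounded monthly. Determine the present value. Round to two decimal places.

$626,721.58

This is an annuity due: 276 payments of $4,900.00 at the beginning of each month.
Periodic rate r = 0.079/12 per month; n is counted in months.
PV = PMT × [(1 − (1+r)^−n)/r] × (1+r) = 4,900 × [1 − (1+r)^−276] / r × (1+r) = $626,721.58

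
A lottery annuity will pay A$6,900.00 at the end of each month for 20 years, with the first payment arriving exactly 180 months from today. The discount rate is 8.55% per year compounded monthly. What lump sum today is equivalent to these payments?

Ordinary annuity of 240 payments, first payment at period 180.
Periodic rate r = 0.0855/12 per month; n is counted in months.
The ordinary-annuity PV formula values the stream one period before the first payment (period 179); discount that back 179 periods:
PV₀ = 6,900 × [1 − (1+r)^−240] / r × (1+r)^−179 = A$222,285.58

A$222,285.58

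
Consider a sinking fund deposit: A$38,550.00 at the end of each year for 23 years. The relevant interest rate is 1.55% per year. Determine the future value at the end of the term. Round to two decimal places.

A$1,055,575.86

This is an ordinary annuity: 23 deposits of A$38,550.00 at the end of each year.
Periodic rate r = 0.0155 per year.
FV = PMT × [((1+r)^n − 1)/r] = 38,550 × [(1+r)^23 − 1] / r = A$1,055,575.86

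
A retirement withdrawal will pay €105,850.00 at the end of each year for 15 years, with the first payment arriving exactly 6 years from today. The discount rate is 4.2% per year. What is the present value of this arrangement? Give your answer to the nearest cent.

Ordinary annuity of 15 payments, first payment at period 6.
Periodic rate r = 0.042 per year.
The ordinary-annuity PV formula values the stream one period before the first payment (period 5); discount that back 5 periods:
PV₀ = 105,850 × [1 − (1+r)^−15] / r × (1+r)^−5 = €944,802.61

€944,802.61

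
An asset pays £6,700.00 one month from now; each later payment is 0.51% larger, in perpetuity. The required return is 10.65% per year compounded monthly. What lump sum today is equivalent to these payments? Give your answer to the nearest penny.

£1,774,834.44

Periodic rate r = 0.1065/12 per month.
Growing perpetuity (Gordon): PV = PMT₁ / (r − g) = 6,700 / (r − 0.0051) = £1,774,834.44.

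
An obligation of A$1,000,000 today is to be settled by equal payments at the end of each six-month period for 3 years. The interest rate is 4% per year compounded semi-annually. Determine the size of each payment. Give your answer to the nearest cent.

A$178,525.81

Level ordinary annuity; solve PV = PMT × [(1 − (1+r)^−n)/r] for PMT.
Periodic rate r = 0.04/2 per half-year; n is counted in half-years.
With n = 6: PMT = 1,000,000 / ([(1 − (1+r)^−n)/r]) = A$178,525.81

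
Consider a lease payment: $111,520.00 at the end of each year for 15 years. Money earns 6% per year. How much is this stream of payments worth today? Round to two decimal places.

$1,083,110.01

This is an ordinary annuity: 15 payments of $111,520.00 at the end of each year.
Periodic rate r = 0.06 per year.
PV = PMT × [(1 − (1+r)^−n)/r] = 111,520 × [1 − (1+r)^−15] / r = $1,083,110.01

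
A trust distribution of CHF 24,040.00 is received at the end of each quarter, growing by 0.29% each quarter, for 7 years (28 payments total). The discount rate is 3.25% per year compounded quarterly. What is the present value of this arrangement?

Periodic rate r = 0.0325/4 per quarter; n is counted in quarters.
Growing ordinary annuity: PV = PMT₁ × [1 − ((1+g)/(1+r))^n] / (r − g) = 24,040 × [1 − ((1+0.0029)/(1+r))^28] / (r − 0.0029) = CHF 623,009.20.

CHF 623,009.20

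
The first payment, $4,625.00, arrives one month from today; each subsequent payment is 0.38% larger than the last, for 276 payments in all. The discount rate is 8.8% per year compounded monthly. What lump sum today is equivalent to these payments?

Periodic rate r = 0.088/12 per month; n is counted in months.
Growing ordinary annuity: PV = PMT₁ × [1 − ((1+g)/(1+r))^n] / (r − g) = 4,625 × [1 − ((1+0.0038)/(1+r))^276] / (r − 0.0038) = $812,658.83.

$812,658.83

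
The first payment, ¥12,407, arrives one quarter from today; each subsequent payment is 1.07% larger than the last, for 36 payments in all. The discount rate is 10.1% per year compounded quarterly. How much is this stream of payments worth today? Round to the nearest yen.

¥342,993

Periodic rate r = 0.101/4 per quarter; n is counted in quarters.
Growing ordinary annuity: PV = PMT₁ × [1 − ((1+g)/(1+r))^n] / (r − g) = 12,407 × [1 − ((1+0.0107)/(1+r))^36] / (r − 0.0107) = ¥342,993.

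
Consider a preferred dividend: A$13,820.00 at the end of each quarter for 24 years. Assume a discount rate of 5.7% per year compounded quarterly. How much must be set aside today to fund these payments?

A$720,496.24

This is an ordinary annuity: 96 payments of A$13,820.00 at the end of each quarter.
Periodic rate r = 0.057/4 per quarter; n is counted in quarters.
PV = PMT × [(1 − (1+r)^−n)/r] = 13,820 × [1 − (1+r)^−96] / r = A$720,496.24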